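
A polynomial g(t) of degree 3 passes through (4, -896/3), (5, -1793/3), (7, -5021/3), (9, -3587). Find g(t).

g(t) = -5t^3 + (1/3)t^2 + 3t + 4

Write g(t) = at^3 + bt^2 + ct + d. Substituting each data point gives a linear system:
  64a + 16b + 4c + d = -896/3
  125a + 25b + 5c + d = -1793/3
  343a + 49b + 7c + d = -5021/3
  729a + 81b + 9c + d = -3587
Solving the system yields a = -5, b = 1/3, c = 3, d = 4.
So g(t) = -5t^3 + (1/3)t^2 + 3t + 4.
Check: g(5) = -1793/3. ✓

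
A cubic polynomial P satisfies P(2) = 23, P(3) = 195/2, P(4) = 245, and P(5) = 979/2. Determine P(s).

Using the Lagrange interpolation formula with nodes 2, 3, 4, 5:
  L_0(s) = (s - 3)(s - 4)(s - 5) / -6
  L_1(s) = (s - 2)(s - 4)(s - 5) / 2
  L_2(s) = (s - 2)(s - 3)(s - 5) / -2
  L_3(s) = (s - 2)(s - 3)(s - 4) / 6
Then P(s) = 23·L_0(s) + 195/2·L_1(s) + 245·L_2(s) + 979/2·L_3(s).
Expanding and collecting terms gives P(s) = 4s^3 + (1/2)s^2 - 4s - 3.
Check: P(3) = 195/2. ✓

P(s) = 4s^3 + (1/2)s^2 - 4s - 3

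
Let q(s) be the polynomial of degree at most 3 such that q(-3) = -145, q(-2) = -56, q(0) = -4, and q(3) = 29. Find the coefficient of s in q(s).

Write q(s) = as^3 + bs^2 + cs + d. Substituting each data point gives a linear system:
  -27a + 9b - 3c + d = -145
  -8a + 4b - 2c + d = -56
  d = -4
  27a + 9b + 3c + d = 29
Solving the system yields a = 3, b = -6, c = 2, d = -4.
So q(s) = 3s³ - 6s² + 2s - 4.
The coefficient of s is 2.

2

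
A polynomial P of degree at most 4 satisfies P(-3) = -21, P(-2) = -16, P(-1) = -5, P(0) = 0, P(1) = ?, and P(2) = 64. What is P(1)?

11

On equispaced nodes a degree-4 polynomial has vanishing fifth forward difference, so
  - P(-3) + 5·P(-2) - 10·P(-1) + 10·P(0) - 5·P(1) + P(2) = 0.
Substituting the known values and solving for P(1):
  -5·P(1) = -55
  P(1) = 11.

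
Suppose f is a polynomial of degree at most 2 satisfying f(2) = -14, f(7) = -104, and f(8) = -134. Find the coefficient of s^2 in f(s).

-2

Write f(s) = as^2 + bs + c. Substituting each data point gives a linear system:
  4a + 2b + c = -14
  49a + 7b + c = -104
  64a + 8b + c = -134
Solving the system yields a = -2, b = 0, c = -6.
So f(s) = -2s^2 - 6.
The leading coefficient is -2.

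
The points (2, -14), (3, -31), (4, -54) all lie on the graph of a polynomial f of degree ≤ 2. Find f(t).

Write f(t) = at^2 + bt + c. Substituting each data point gives a linear system:
  4a + 2b + c = -14
  9a + 3b + c = -31
  16a + 4b + c = -54
Solving the system yields a = -3, b = -2, c = 2.
So f(t) = -3t^2 - 2t + 2.
Check: f(4) = -54. ✓

f(t) = -3t^2 - 2t + 2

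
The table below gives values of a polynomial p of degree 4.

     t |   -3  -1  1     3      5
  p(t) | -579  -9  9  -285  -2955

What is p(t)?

Using the Lagrange interpolation formula with nodes -3, -1, 1, 3, 5:
  L_0(t) = (t + 1)(t - 1)(t - 3)(t - 5) / 384
  L_1(t) = (t + 3)(t - 1)(t - 3)(t - 5) / -96
  L_2(t) = (t + 3)(t + 1)(t - 3)(t - 5) / 64
  L_3(t) = (t + 3)(t + 1)(t - 1)(t - 5) / -96
  L_4(t) = (t + 3)(t + 1)(t - 1)(t - 3) / 384
Then p(t) = -579·L_0(t) - 9·L_1(t) + 9·L_2(t) - 285·L_3(t) - 2955·L_4(t).
Expanding and collecting terms gives p(t) = -6t^4 + 5t^3 + 6t^2 + 4t.
Check: p(1) = 9. ✓

p(t) = -6t^4 + 5t^3 + 6t^2 + 4t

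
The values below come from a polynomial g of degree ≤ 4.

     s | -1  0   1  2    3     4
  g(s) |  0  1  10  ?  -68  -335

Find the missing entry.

On equispaced nodes a degree-4 polynomial has vanishing fifth forward difference, so
  - g(-1) + 5·g(0) - 10·g(1) + 10·g(2) - 5·g(3) + g(4) = 0.
Substituting the known values and solving for g(2):
  10·g(2) = 90
  g(2) = 9.

9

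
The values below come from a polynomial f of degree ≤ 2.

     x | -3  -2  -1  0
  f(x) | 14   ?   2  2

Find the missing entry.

On equispaced nodes a degree-2 polynomial has vanishing third forward difference, so
  - f(-3) + 3·f(-2) - 3·f(-1) + f(0) = 0.
Substituting the known values and solving for f(-2):
  3·f(-2) = 18
  f(-2) = 6.

6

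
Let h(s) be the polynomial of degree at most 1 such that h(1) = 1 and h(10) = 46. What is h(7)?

31

Using the Lagrange interpolation formula with nodes 1, 10:
  L_0(s) = (s - 10) / -9
  L_1(s) = (s - 1) / 9
Then h(s) = 1·L_0(s) + 46·L_1(s).
Expanding and collecting terms gives h(s) = 5s - 4.
Evaluating at s = 7: h(7) = 31.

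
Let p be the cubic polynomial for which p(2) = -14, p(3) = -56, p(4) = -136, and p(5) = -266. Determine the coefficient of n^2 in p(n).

-1

Write p(n) = an^3 + bn^2 + cn + d. Substituting each data point gives a linear system:
  8a + 4b + 2c + d = -14
  27a + 9b + 3c + d = -56
  64a + 16b + 4c + d = -136
  125a + 25b + 5c + d = -266
Solving the system yields a = -2, b = -1, c = 1, d = 4.
So p(n) = -2n^3 - n^2 + n + 4.
The coefficient of n^2 is -1.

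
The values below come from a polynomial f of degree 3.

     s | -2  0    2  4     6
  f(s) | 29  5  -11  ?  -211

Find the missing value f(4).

-67

The 4 known points determine the degree-3 polynomial uniquely.
Write f(s) = as^3 + bs^2 + cs + d. Substituting each data point gives a linear system:
  -8a + 4b - 2c + d = 29
  d = 5
  8a + 4b + 2c + d = -11
  216a + 36b + 6c + d = -211
Solving the system yields a = -1, b = 1, c = -6, d = 5.
So f(s) = -s³ + s² - 6s + 5.
Then f(4) = -67.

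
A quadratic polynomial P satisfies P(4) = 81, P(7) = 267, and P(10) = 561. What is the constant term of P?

Write P(x) = ax^2 + bx + c. Substituting each data point gives a linear system:
  16a + 4b + c = 81
  49a + 7b + c = 267
  100a + 10b + c = 561
Solving the system yields a = 6, b = -4, c = 1.
So P(x) = 6x^2 - 4x + 1.
The constant term is 1.

1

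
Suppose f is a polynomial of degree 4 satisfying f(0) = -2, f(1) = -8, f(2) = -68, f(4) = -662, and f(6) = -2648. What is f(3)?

Write f(u) = au^4 + bu^3 + cu^2 + du + e. Substituting each data point gives a linear system:
  e = -2
  a + b + c + d + e = -8
  16a + 8b + 4c + 2d + e = -68
  256a + 64b + 16c + 4d + e = -662
  1296a + 216b + 36c + 6d + e = -2648
Solving the system yields a = -1, b = -6, c = -2, d = 3, e = -2.
So f(u) = -u⁴ - 6u³ - 2u² + 3u - 2.
Then f(3) = -254.

-254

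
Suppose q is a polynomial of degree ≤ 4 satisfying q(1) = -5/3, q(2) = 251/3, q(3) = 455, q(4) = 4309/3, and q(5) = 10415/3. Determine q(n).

q(n) = 5n^4 + 4n^3 - 6n^2 + (1/3)n - 5

Write q(n) = an^4 + bn^3 + cn^2 + dn + e. Substituting each data point gives a linear system:
  a + b + c + d + e = -5/3
  16a + 8b + 4c + 2d + e = 251/3
  81a + 27b + 9c + 3d + e = 455
  256a + 64b + 16c + 4d + e = 4309/3
  625a + 125b + 25c + 5d + e = 10415/3
Solving the system yields a = 5, b = 4, c = -6, d = 1/3, e = -5.
So q(n) = 5n^4 + 4n^3 - 6n^2 + (1/3)n - 5.
Check: q(5) = 10415/3. ✓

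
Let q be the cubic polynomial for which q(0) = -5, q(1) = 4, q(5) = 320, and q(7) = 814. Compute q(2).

29

Using the Lagrange interpolation formula with nodes 0, 1, 5, 7:
  L_0(x) = (x - 1)(x - 5)(x - 7) / -35
  L_1(x) = x(x - 5)(x - 7) / 24
  L_2(x) = x(x - 1)(x - 7) / -40
  L_3(x) = x(x - 1)(x - 5) / 84
Then q(x) = -5·L_0(x) + 4·L_1(x) + 320·L_2(x) + 814·L_3(x).
Expanding and collecting terms gives q(x) = 2x^3 + 2x^2 + 5x - 5.
Evaluating at x = 2: q(2) = 29.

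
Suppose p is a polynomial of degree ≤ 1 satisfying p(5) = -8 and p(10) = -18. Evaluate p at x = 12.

-22

Using the Lagrange interpolation formula with nodes 5, 10:
  L_0(x) = (x - 10) / -5
  L_1(x) = (x - 5) / 5
Then p(x) = -8·L_0(x) - 18·L_1(x).
Expanding and collecting terms gives p(x) = -2x + 2.
Evaluating at x = 12: p(12) = -22.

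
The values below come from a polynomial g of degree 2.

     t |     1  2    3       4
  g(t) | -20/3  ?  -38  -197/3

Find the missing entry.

-55/3

The 3 known points determine the degree-2 polynomial uniquely.
Write g(t) = at^2 + bt + c. Substituting each data point gives a linear system:
  a + b + c = -20/3
  9a + 3b + c = -38
  16a + 4b + c = -197/3
Solving the system yields a = -4, b = 1/3, c = -3.
So g(t) = -4t² + (1/3)t - 3.
Then g(2) = -55/3.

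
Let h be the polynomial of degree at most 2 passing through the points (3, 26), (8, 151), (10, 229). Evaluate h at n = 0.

Write h(n) = an^2 + bn + c. Substituting each data point gives a linear system:
  9a + 3b + c = 26
  64a + 8b + c = 151
  100a + 10b + c = 229
Solving the system yields a = 2, b = 3, c = -1.
So h(n) = 2n^2 + 3n - 1.
Then h(0) = -1.

-1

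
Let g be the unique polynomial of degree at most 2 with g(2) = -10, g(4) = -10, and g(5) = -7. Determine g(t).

g(t) = t^2 - 6t - 2

Write g(t) = at^2 + bt + c. Substituting each data point gives a linear system:
  4a + 2b + c = -10
  16a + 4b + c = -10
  25a + 5b + c = -7
Solving the system yields a = 1, b = -6, c = -2.
So g(t) = t² - 6t - 2.
Check: g(5) = -7. ✓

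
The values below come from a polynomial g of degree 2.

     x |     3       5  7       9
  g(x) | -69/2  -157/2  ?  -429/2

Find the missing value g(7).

The 3 known points determine the degree-2 polynomial uniquely.
Write g(x) = ax^2 + bx + c. Substituting each data point gives a linear system:
  9a + 3b + c = -69/2
  25a + 5b + c = -157/2
  81a + 9b + c = -429/2
Solving the system yields a = -2, b = -6, c = 3/2.
So g(x) = -2x^2 - 6x + 3/2.
Then g(7) = -277/2.

-277/2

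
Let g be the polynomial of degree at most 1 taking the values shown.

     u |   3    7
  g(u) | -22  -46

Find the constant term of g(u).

-4

Write g(u) = au + b. Substituting each data point gives a linear system:
  3a + b = -22
  7a + b = -46
Solving the system yields a = -6, b = -4.
So g(u) = -6u - 4.
The constant term is -4.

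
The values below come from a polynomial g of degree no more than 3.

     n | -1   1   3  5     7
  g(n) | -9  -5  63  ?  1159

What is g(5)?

387

On equispaced nodes a degree-3 polynomial has vanishing fourth forward difference, so
  g(-1) - 4·g(1) + 6·g(3) - 4·g(5) + g(7) = 0.
Substituting the known values and solving for g(5):
  -4·g(5) = -1548
  g(5) = 387.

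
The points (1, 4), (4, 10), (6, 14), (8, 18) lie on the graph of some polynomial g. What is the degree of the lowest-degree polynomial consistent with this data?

1

Divided differences on the nodes 1, 4, 6, 8:
  order 0: 4  10  14  18
  order 1: 2  2  2
  order 2: 0  0
  order 3: 0
The order-1 divided differences are all 2 (nonzero) and every higher order vanishes, so the data lies on a polynomial of degree exactly 1.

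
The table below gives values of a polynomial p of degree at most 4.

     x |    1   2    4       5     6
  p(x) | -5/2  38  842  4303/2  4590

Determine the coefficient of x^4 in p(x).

4

Write p(x) = ax^4 + bx^3 + cx^2 + dx + e. Substituting each data point gives a linear system:
  a + b + c + d + e = -5/2
  16a + 8b + 4c + 2d + e = 38
  256a + 64b + 16c + 4d + e = 842
  625a + 125b + 25c + 5d + e = 4303/2
  1296a + 216b + 36c + 6d + e = 4590
Solving the system yields a = 4, b = -5/2, c = -2, d = 4, e = -6.
So p(x) = 4x⁴ - (5/2)x³ - 2x² + 4x - 6.
The leading coefficient is 4.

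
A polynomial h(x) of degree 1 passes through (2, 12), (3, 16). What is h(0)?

Write h(x) = ax + b. Substituting each data point gives a linear system:
  2a + b = 12
  3a + b = 16
Solving the system yields a = 4, b = 4.
So h(x) = 4x + 4.
Then h(0) = 4.

4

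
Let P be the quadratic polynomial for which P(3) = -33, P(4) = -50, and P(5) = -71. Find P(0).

-6

Forward differences of the values at u = 3, 4, 5:
  P  : -33  -50  -71
  Δ  : -17  -21
  Δ^2: -4
The second differences are constant, confirming degree 2.
Interpolating (Newton forward form) and evaluating at u = 0 gives P(0) = -6.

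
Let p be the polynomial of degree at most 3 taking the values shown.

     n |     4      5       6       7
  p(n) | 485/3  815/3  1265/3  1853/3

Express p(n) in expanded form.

p(n) = n^3 + 5n^2 + 4n + 5/3

Using the Lagrange interpolation formula with nodes 4, 5, 6, 7:
  L_0(n) = (n - 5)(n - 6)(n - 7) / -6
  L_1(n) = (n - 4)(n - 6)(n - 7) / 2
  L_2(n) = (n - 4)(n - 5)(n - 7) / -2
  L_3(n) = (n - 4)(n - 5)(n - 6) / 6
Then p(n) = 485/3·L_0(n) + 815/3·L_1(n) + 1265/3·L_2(n) + 1853/3·L_3(n).
Expanding and collecting terms gives p(n) = n³ + 5n² + 4n + 5/3.
Check: p(4) = 485/3. ✓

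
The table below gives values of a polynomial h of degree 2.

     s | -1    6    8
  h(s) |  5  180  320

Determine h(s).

h(s) = 5s^2

Using the Lagrange interpolation formula with nodes -1, 6, 8:
  L_0(s) = (s - 6)(s - 8) / 63
  L_1(s) = (s + 1)(s - 8) / -14
  L_2(s) = (s + 1)(s - 6) / 18
Then h(s) = 5·L_0(s) + 180·L_1(s) + 320·L_2(s).
Expanding and collecting terms gives h(s) = 5s^2.
Check: h(8) = 320. ✓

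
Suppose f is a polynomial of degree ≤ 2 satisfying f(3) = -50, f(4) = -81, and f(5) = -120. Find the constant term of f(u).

-5

Write f(u) = au^2 + bu + c. Substituting each data point gives a linear system:
  9a + 3b + c = -50
  16a + 4b + c = -81
  25a + 5b + c = -120
Solving the system yields a = -4, b = -3, c = -5.
So f(u) = -4u² - 3u - 5.
The constant term is -5.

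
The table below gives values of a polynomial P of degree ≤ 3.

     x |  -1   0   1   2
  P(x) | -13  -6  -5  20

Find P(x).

Write P(x) = ax^3 + bx^2 + cx + d. Substituting each data point gives a linear system:
  -a + b - c + d = -13
  d = -6
  a + b + c + d = -5
  8a + 4b + 2c + d = 20
Solving the system yields a = 5, b = -3, c = -1, d = -6.
So P(x) = 5x^3 - 3x^2 - x - 6.
Check: P(0) = -6. ✓

P(x) = 5x^3 - 3x^2 - x - 6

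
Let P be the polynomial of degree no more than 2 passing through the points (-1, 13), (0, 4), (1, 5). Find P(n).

Using the Lagrange interpolation formula with nodes -1, 0, 1:
  L_0(n) = n(n - 1) / 2
  L_1(n) = (n + 1)(n - 1) / -1
  L_2(n) = (n + 1)n / 2
Then P(n) = 13·L_0(n) + 4·L_1(n) + 5·L_2(n).
Expanding and collecting terms gives P(n) = 5n² - 4n + 4.
Check: P(1) = 5. ✓

P(n) = 5n^2 - 4n + 4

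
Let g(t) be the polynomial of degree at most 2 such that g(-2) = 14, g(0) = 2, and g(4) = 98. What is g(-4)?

66

Using the Lagrange interpolation formula with nodes -2, 0, 4:
  L_0(t) = t(t - 4) / 12
  L_1(t) = (t + 2)(t - 4) / -8
  L_2(t) = (t + 2)t / 24
Then g(t) = 14·L_0(t) + 2·L_1(t) + 98·L_2(t).
Expanding and collecting terms gives g(t) = 5t² + 4t + 2.
Evaluating at t = -4: g(-4) = 66.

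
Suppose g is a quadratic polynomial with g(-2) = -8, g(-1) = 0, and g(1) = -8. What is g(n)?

g(n) = -4n^2 - 4n

Using the Lagrange interpolation formula with nodes -2, -1, 1:
  L_0(n) = (n + 1)(n - 1) / 3
  L_1(n) = (n + 2)(n - 1) / -2
  L_2(n) = (n + 2)(n + 1) / 6
Then g(n) = -8·L_0(n) + 0·L_1(n) - 8·L_2(n).
Expanding and collecting terms gives g(n) = -4n^2 - 4n.
Check: g(1) = -8. ✓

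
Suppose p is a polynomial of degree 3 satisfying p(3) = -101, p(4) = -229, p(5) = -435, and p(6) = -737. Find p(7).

Write p(u) = au^3 + bu^2 + cu + d. Substituting each data point gives a linear system:
  27a + 9b + 3c + d = -101
  64a + 16b + 4c + d = -229
  125a + 25b + 5c + d = -435
  216a + 36b + 6c + d = -737
Solving the system yields a = -3, b = -3, c = 4, d = -5.
So p(u) = -3u^3 - 3u^2 + 4u - 5.
Then p(7) = -1153.

-1153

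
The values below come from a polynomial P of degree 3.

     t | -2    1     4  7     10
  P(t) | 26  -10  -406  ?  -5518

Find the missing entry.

On equispaced nodes a degree-3 polynomial has vanishing fourth forward difference, so
  P(-2) - 4·P(1) + 6·P(4) - 4·P(7) + P(10) = 0.
Substituting the known values and solving for P(7):
  -4·P(7) = 7888
  P(7) = -1972.

-1972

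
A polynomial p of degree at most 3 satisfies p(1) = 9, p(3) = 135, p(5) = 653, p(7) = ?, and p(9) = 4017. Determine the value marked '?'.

On equispaced nodes a degree-3 polynomial has vanishing fourth forward difference, so
  p(1) - 4·p(3) + 6·p(5) - 4·p(7) + p(9) = 0.
Substituting the known values and solving for p(7):
  -4·p(7) = -7404
  p(7) = 1851.

1851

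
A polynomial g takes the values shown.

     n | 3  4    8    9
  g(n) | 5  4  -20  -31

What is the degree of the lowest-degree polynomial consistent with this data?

Divided differences on the nodes 3, 4, 8, 9:
  order 0: 5  4  -20  -31
  order 1: -1  -6  -11
  order 2: -1  -1
  order 3: 0
The order-2 divided differences are all -1 (nonzero) and every higher order vanishes, so the data lies on a polynomial of degree exactly 2.

2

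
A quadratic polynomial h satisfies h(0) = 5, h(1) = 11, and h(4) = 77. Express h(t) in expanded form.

h(t) = 4t^2 + 2t + 5

Write h(t) = at^2 + bt + c. Substituting each data point gives a linear system:
  c = 5
  a + b + c = 11
  16a + 4b + c = 77
Solving the system yields a = 4, b = 2, c = 5.
So h(t) = 4t^2 + 2t + 5.
Check: h(1) = 11. ✓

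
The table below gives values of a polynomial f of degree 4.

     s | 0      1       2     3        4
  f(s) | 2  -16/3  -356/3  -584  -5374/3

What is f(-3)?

Forward differences of the values at s = 0, 1, 2, 3, 4:
  f  : 2  -16/3  -356/3  -584  -5374/3
  Δ  : -22/3  -340/3  -1396/3  -3622/3
  Δ^2: -106  -352  -742
  Δ^3: -246  -390
  Δ^4: -144
The fourth differences are constant, confirming degree 4.
Interpolating (Newton forward form) and evaluating at s = -3 gives f(-3) = -312.

-312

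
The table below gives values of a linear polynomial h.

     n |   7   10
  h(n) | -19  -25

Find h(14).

Write h(n) = an + b. Substituting each data point gives a linear system:
  7a + b = -19
  10a + b = -25
Solving the system yields a = -2, b = -5.
So h(n) = -2n - 5.
Then h(14) = -33.

-33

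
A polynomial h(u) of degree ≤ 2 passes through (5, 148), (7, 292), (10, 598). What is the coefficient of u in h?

Write h(u) = au^2 + bu + c. Substituting each data point gives a linear system:
  25a + 5b + c = 148
  49a + 7b + c = 292
  100a + 10b + c = 598
Solving the system yields a = 6, b = 0, c = -2.
So h(u) = 6u^2 - 2.
The coefficient of u is 0.

0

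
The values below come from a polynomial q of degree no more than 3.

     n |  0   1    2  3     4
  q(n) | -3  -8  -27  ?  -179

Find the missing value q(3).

The 4 known points determine the degree-3 polynomial uniquely.
Write q(n) = an^3 + bn^2 + cn + d. Substituting each data point gives a linear system:
  d = -3
  a + b + c + d = -8
  8a + 4b + 2c + d = -27
  64a + 16b + 4c + d = -179
Solving the system yields a = -3, b = 2, c = -4, d = -3.
So q(n) = -3n^3 + 2n^2 - 4n - 3.
Then q(3) = -78.

-78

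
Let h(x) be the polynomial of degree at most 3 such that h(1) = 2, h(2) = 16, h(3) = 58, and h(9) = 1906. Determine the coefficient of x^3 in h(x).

Write h(x) = ax^3 + bx^2 + cx + d. Substituting each data point gives a linear system:
  a + b + c + d = 2
  8a + 4b + 2c + d = 16
  27a + 9b + 3c + d = 58
  729a + 81b + 9c + d = 1906
Solving the system yields a = 3, b = -4, c = 5, d = -2.
So h(x) = 3x³ - 4x² + 5x - 2.
The leading coefficient is 3.

3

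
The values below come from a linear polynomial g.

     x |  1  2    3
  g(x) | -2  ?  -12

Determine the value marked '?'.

On equispaced nodes a degree-1 polynomial has vanishing second forward difference, so
  g(1) - 2·g(2) + g(3) = 0.
Substituting the known values and solving for g(2):
  -2·g(2) = 14
  g(2) = -7.

-7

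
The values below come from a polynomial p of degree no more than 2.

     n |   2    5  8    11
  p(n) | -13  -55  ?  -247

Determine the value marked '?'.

The 3 known points determine the degree-2 polynomial uniquely.
Write p(n) = an^2 + bn + c. Substituting each data point gives a linear system:
  4a + 2b + c = -13
  25a + 5b + c = -55
  121a + 11b + c = -247
Solving the system yields a = -2, b = 0, c = -5.
So p(n) = -2n² - 5.
Then p(8) = -133.

-133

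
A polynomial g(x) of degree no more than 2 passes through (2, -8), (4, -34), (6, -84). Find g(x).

g(x) = -3x^2 + 5x - 6

Write g(x) = ax^2 + bx + c. Substituting each data point gives a linear system:
  4a + 2b + c = -8
  16a + 4b + c = -34
  36a + 6b + c = -84
Solving the system yields a = -3, b = 5, c = -6.
So g(x) = -3x^2 + 5x - 6.
Check: g(2) = -8. ✓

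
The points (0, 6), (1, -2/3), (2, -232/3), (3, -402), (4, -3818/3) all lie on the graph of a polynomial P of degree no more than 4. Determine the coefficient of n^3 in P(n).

Write P(n) = an^4 + bn^3 + cn^2 + dn + e. Substituting each data point gives a linear system:
  e = 6
  a + b + c + d + e = -2/3
  16a + 8b + 4c + 2d + e = -232/3
  81a + 27b + 9c + 3d + e = -402
  256a + 64b + 16c + 4d + e = -3818/3
Solving the system yields a = -5, b = 1/3, c = -1, d = -1, e = 6.
So P(n) = -5n^4 + (1/3)n^3 - n^2 - n + 6.
The coefficient of n^3 is 1/3.

1/3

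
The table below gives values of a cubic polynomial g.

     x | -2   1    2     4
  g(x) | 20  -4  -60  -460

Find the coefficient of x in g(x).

4

Write g(x) = ax^3 + bx^2 + cx + d. Substituting each data point gives a linear system:
  -8a + 4b - 2c + d = 20
  a + b + c + d = -4
  8a + 4b + 2c + d = -60
  64a + 16b + 4c + d = -460
Solving the system yields a = -6, b = -6, c = 4, d = 4.
So g(x) = -6x³ - 6x² + 4x + 4.
The coefficient of x is 4.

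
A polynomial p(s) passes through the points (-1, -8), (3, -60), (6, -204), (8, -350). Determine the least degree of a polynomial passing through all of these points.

Divided differences on the nodes -1, 3, 6, 8:
  order 0: -8  -60  -204  -350
  order 1: -13  -48  -73
  order 2: -5  -5
  order 3: 0
The order-2 divided differences are all -5 (nonzero) and every higher order vanishes, so the data lies on a polynomial of degree exactly 2.

2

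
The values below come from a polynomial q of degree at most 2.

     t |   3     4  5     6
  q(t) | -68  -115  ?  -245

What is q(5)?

-174

The 3 known points determine the degree-2 polynomial uniquely.
Write q(t) = at^2 + bt + c. Substituting each data point gives a linear system:
  9a + 3b + c = -68
  16a + 4b + c = -115
  36a + 6b + c = -245
Solving the system yields a = -6, b = -5, c = 1.
So q(t) = -6t^2 - 5t + 1.
Then q(5) = -174.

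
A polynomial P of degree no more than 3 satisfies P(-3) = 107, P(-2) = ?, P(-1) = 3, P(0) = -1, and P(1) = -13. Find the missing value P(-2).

On equispaced nodes a degree-3 polynomial has vanishing fourth forward difference, so
  P(-3) - 4·P(-2) + 6·P(-1) - 4·P(0) + P(1) = 0.
Substituting the known values and solving for P(-2):
  -4·P(-2) = -116
  P(-2) = 29.

29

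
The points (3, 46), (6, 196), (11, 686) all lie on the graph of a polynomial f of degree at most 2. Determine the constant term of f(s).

Write f(s) = as^2 + bs + c. Substituting each data point gives a linear system:
  9a + 3b + c = 46
  36a + 6b + c = 196
  121a + 11b + c = 686
Solving the system yields a = 6, b = -4, c = 4.
So f(s) = 6s² - 4s + 4.
The constant term is 4.

4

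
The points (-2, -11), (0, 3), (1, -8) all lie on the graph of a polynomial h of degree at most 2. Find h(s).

h(s) = -6s^2 - 5s + 3

Write h(s) = as^2 + bs + c. Substituting each data point gives a linear system:
  4a - 2b + c = -11
  c = 3
  a + b + c = -8
Solving the system yields a = -6, b = -5, c = 3.
So h(s) = -6s² - 5s + 3.
Check: h(0) = 3. ✓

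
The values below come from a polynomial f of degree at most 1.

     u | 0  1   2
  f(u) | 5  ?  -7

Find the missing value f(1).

The 2 known points determine the degree-1 polynomial uniquely.
Write f(u) = au + b. Substituting each data point gives a linear system:
  b = 5
  2a + b = -7
Solving the system yields a = -6, b = 5.
So f(u) = -6u + 5.
Then f(1) = -1.

-1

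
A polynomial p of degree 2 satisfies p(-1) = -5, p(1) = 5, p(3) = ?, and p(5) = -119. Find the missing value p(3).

-33

On equispaced nodes a degree-2 polynomial has vanishing third forward difference, so
  - p(-1) + 3·p(1) - 3·p(3) + p(5) = 0.
Substituting the known values and solving for p(3):
  -3·p(3) = 99
  p(3) = -33.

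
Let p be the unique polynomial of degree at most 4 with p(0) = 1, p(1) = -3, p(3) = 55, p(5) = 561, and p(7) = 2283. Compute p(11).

Write p(n) = an^4 + bn^3 + cn^2 + dn + e. Substituting each data point gives a linear system:
  e = 1
  a + b + c + d + e = -3
  81a + 27b + 9c + 3d + e = 55
  625a + 125b + 25c + 5d + e = 561
  2401a + 343b + 49c + 7d + e = 2283
Solving the system yields a = 1, b = 0, c = -2, d = -3, e = 1.
So p(n) = n^4 - 2n^2 - 3n + 1.
Then p(11) = 14367.

14367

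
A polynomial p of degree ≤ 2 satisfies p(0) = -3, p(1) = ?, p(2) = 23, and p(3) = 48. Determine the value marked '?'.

6

On equispaced nodes a degree-2 polynomial has vanishing third forward difference, so
  - p(0) + 3·p(1) - 3·p(2) + p(3) = 0.
Substituting the known values and solving for p(1):
  3·p(1) = 18
  p(1) = 6.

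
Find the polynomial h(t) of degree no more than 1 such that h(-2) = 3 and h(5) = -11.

h(t) = -2t - 1

Write h(t) = at + b. Substituting each data point gives a linear system:
  -2a + b = 3
  5a + b = -11
Solving the system yields a = -2, b = -1.
So h(t) = -2t - 1.
Check: h(5) = -11. ✓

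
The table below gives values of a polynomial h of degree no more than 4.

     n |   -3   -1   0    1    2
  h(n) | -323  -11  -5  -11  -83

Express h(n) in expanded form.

Using the Lagrange interpolation formula with nodes -3, -1, 0, 1, 2:
  L_0(n) = (n + 1)n(n - 1)(n - 2) / 120
  L_1(n) = (n + 3)n(n - 1)(n - 2) / -12
  L_2(n) = (n + 3)(n + 1)(n - 1)(n - 2) / 6
  L_3(n) = (n + 3)(n + 1)n(n - 2) / -8
  L_4(n) = (n + 3)(n + 1)n(n - 1) / 30
Then h(n) = -323·L_0(n) - 11·L_1(n) - 5·L_2(n) - 11·L_3(n) - 83·L_4(n).
Expanding and collecting terms gives h(n) = -4n⁴ - n³ - 2n² + n - 5.
Check: h(-3) = -323. ✓

h(n) = -4n^4 - n^3 - 2n^2 + n - 5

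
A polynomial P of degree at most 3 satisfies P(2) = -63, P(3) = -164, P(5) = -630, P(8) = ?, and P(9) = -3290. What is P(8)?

The 4 known points determine the degree-3 polynomial uniquely.
Write P(s) = as^3 + bs^2 + cs + d. Substituting each data point gives a linear system:
  8a + 4b + 2c + d = -63
  27a + 9b + 3c + d = -164
  125a + 25b + 5c + d = -630
  729a + 81b + 9c + d = -3290
Solving the system yields a = -4, b = -4, c = -5, d = -5.
So P(s) = -4s³ - 4s² - 5s - 5.
Then P(8) = -2349.

-2349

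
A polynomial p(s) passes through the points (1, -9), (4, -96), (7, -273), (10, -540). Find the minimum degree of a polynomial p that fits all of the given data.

Forward differences of the values at s = 1, 4, 7, 10:
  p  : -9  -96  -273  -540
  Δ  : -87  -177  -267
  Δ^2: -90  -90
  Δ^3: 0
The second differences are constant (-90) and nonzero, while all higher differences vanish, so the minimal degree is 2.

2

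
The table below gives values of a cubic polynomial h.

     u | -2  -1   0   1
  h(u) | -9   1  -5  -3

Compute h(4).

Write h(u) = au^3 + bu^2 + cu + d. Substituting each data point gives a linear system:
  -8a + 4b - 2c + d = -9
  -a + b - c + d = 1
  d = -5
  a + b + c + d = -3
Solving the system yields a = 4, b = 4, c = -6, d = -5.
So h(u) = 4u³ + 4u² - 6u - 5.
Then h(4) = 291.

291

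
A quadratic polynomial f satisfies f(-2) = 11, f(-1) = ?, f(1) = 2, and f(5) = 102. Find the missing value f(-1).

The 3 known points determine the degree-2 polynomial uniquely.
Write f(n) = an^2 + bn + c. Substituting each data point gives a linear system:
  4a - 2b + c = 11
  a + b + c = 2
  25a + 5b + c = 102
Solving the system yields a = 4, b = 1, c = -3.
So f(n) = 4n^2 + n - 3.
Then f(-1) = 0.

0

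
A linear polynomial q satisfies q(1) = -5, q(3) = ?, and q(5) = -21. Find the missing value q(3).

The 2 known points determine the degree-1 polynomial uniquely.
Write q(n) = an + b. Substituting each data point gives a linear system:
  a + b = -5
  5a + b = -21
Solving the system yields a = -4, b = -1.
So q(n) = -4n - 1.
Then q(3) = -13.

-13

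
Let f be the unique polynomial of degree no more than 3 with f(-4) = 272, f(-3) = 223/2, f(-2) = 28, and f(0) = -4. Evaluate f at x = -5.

1067/2

Using the Lagrange interpolation formula with nodes -4, -3, -2, 0:
  L_0(x) = (x + 3)(x + 2)x / -8
  L_1(x) = (x + 4)(x + 2)x / 3
  L_2(x) = (x + 4)(x + 3)x / -4
  L_3(x) = (x + 4)(x + 3)(x + 2) / 24
Then f(x) = 272·L_0(x) + 223/2·L_1(x) + 28·L_2(x) - 4·L_3(x).
Expanding and collecting terms gives f(x) = -4x³ + (5/2)x² + 5x - 4.
Evaluating at x = -5: f(-5) = 1067/2.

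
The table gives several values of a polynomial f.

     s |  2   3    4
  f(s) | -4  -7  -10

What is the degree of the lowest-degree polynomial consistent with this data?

1

Forward differences of the values at s = 2, 3, 4:
  f  : -4  -7  -10
  Δ  : -3  -3
  Δ^2: 0
The first differences are constant (-3) and nonzero, while all higher differences vanish, so the minimal degree is 1.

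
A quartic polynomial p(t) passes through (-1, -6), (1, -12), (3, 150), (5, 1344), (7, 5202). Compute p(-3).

72

Forward differences of the values at t = -1, 1, 3, 5, 7:
  p  : -6  -12  150  1344  5202
  Δ  : -6  162  1194  3858
  Δ^2: 168  1032  2664
  Δ^3: 864  1632
  Δ^4: 768
The fourth differences are constant, confirming degree 4.
Interpolating (Newton forward form) and evaluating at t = -3 gives p(-3) = 72.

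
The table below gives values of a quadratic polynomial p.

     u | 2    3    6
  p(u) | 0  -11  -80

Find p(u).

Write p(u) = au^2 + bu + c. Substituting each data point gives a linear system:
  4a + 2b + c = 0
  9a + 3b + c = -11
  36a + 6b + c = -80
Solving the system yields a = -3, b = 4, c = 4.
So p(u) = -3u^2 + 4u + 4.
Check: p(6) = -80. ✓

p(u) = -3u^2 + 4u + 4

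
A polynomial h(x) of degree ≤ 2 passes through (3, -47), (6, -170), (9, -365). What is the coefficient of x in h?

Write h(x) = ax^2 + bx + c. Substituting each data point gives a linear system:
  9a + 3b + c = -47
  36a + 6b + c = -170
  81a + 9b + c = -365
Solving the system yields a = -4, b = -5, c = 4.
So h(x) = -4x^2 - 5x + 4.
The coefficient of x is -5.

-5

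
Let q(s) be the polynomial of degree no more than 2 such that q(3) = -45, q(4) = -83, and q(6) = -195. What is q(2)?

-19

Write q(s) = as^2 + bs + c. Substituting each data point gives a linear system:
  9a + 3b + c = -45
  16a + 4b + c = -83
  36a + 6b + c = -195
Solving the system yields a = -6, b = 4, c = -3.
So q(s) = -6s^2 + 4s - 3.
Then q(2) = -19.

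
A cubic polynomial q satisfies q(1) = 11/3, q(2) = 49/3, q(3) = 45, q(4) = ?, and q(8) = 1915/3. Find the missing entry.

The 4 known points determine the degree-3 polynomial uniquely.
Write q(n) = an^3 + bn^2 + cn + d. Substituting each data point gives a linear system:
  a + b + c + d = 11/3
  8a + 4b + 2c + d = 49/3
  27a + 9b + 3c + d = 45
  512a + 64b + 8c + d = 1915/3
Solving the system yields a = 1, b = 2, c = -1/3, d = 1.
So q(n) = n^3 + 2n^2 - (1/3)n + 1.
Then q(4) = 287/3.

287/3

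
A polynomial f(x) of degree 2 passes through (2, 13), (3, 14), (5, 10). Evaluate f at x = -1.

Using the Lagrange interpolation formula with nodes 2, 3, 5:
  L_0(x) = (x - 3)(x - 5) / 3
  L_1(x) = (x - 2)(x - 5) / -2
  L_2(x) = (x - 2)(x - 3) / 6
Then f(x) = 13·L_0(x) + 14·L_1(x) + 10·L_2(x).
Expanding and collecting terms gives f(x) = -x^2 + 6x + 5.
Evaluating at x = -1: f(-1) = -2.

-2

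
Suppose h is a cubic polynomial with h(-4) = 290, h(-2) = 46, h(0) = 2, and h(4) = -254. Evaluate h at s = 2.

-34

Write h(s) = as^3 + bs^2 + cs + d. Substituting each data point gives a linear system:
  -64a + 16b - 4c + d = 290
  -8a + 4b - 2c + d = 46
  d = 2
  64a + 16b + 4c + d = -254
Solving the system yields a = -4, b = 1, c = -4, d = 2.
So h(s) = -4s^3 + s^2 - 4s + 2.
Then h(2) = -34.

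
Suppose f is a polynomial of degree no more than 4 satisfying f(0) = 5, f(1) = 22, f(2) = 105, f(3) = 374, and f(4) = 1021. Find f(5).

Using the Lagrange interpolation formula with nodes 0, 1, 2, 3, 4:
  L_0(u) = (u - 1)(u - 2)(u - 3)(u - 4) / 24
  L_1(u) = u(u - 2)(u - 3)(u - 4) / -6
  L_2(u) = u(u - 1)(u - 3)(u - 4) / 4
  L_3(u) = u(u - 1)(u - 2)(u - 4) / -6
  L_4(u) = u(u - 1)(u - 2)(u - 3) / 24
Then f(u) = 5·L_0(u) + 22·L_1(u) + 105·L_2(u) + 374·L_3(u) + 1021·L_4(u).
Expanding and collecting terms gives f(u) = 3u⁴ + 2u³ + 6u² + 6u + 5.
Evaluating at u = 5: f(5) = 2310.

2310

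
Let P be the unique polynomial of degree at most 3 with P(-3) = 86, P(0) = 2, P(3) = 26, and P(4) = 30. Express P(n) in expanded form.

Write P(n) = an^3 + bn^2 + cn + d. Substituting each data point gives a linear system:
  -27a + 9b - 3c + d = 86
  d = 2
  27a + 9b + 3c + d = 26
  64a + 16b + 4c + d = 30
Solving the system yields a = -1, b = 6, c = -1, d = 2.
So P(n) = -n^3 + 6n^2 - n + 2.
Check: P(-3) = 86. ✓

P(n) = -n^3 + 6n^2 - n + 2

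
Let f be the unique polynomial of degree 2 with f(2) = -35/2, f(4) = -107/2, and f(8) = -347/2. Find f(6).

-211/2

Using the Lagrange interpolation formula with nodes 2, 4, 8:
  L_0(u) = (u - 4)(u - 8) / 12
  L_1(u) = (u - 2)(u - 8) / -8
  L_2(u) = (u - 2)(u - 4) / 24
Then f(u) = -35/2·L_0(u) - 107/2·L_1(u) - 347/2·L_2(u).
Expanding and collecting terms gives f(u) = -2u^2 - 6u + 5/2.
Evaluating at u = 6: f(6) = -211/2.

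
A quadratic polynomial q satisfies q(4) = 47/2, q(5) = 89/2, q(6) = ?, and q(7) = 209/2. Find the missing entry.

On equispaced nodes a degree-2 polynomial has vanishing third forward difference, so
  - q(4) + 3·q(5) - 3·q(6) + q(7) = 0.
Substituting the known values and solving for q(6):
  -3·q(6) = -429/2
  q(6) = 143/2.

143/2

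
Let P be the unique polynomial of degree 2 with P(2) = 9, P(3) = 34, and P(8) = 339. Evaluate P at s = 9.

Using the Lagrange interpolation formula with nodes 2, 3, 8:
  L_0(s) = (s - 3)(s - 8) / 6
  L_1(s) = (s - 2)(s - 8) / -5
  L_2(s) = (s - 2)(s - 3) / 30
Then P(s) = 9·L_0(s) + 34·L_1(s) + 339·L_2(s).
Expanding and collecting terms gives P(s) = 6s² - 5s - 5.
Evaluating at s = 9: P(9) = 436.

436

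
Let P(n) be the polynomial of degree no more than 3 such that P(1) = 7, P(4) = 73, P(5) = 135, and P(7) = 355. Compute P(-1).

3

Write P(n) = an^3 + bn^2 + cn + d. Substituting each data point gives a linear system:
  a + b + c + d = 7
  64a + 16b + 4c + d = 73
  125a + 25b + 5c + d = 135
  343a + 49b + 7c + d = 355
Solving the system yields a = 1, b = 0, c = 1, d = 5.
So P(n) = n^3 + n + 5.
Then P(-1) = 3.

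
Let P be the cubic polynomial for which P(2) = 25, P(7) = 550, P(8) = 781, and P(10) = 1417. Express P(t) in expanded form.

Write P(t) = at^3 + bt^2 + ct + d. Substituting each data point gives a linear system:
  8a + 4b + 2c + d = 25
  343a + 49b + 7c + d = 550
  512a + 64b + 8c + d = 781
  1000a + 100b + 10c + d = 1417
Solving the system yields a = 1, b = 4, c = 2, d = -3.
So P(t) = t^3 + 4t^2 + 2t - 3.
Check: P(8) = 781. ✓

P(t) = t^3 + 4t^2 + 2t - 3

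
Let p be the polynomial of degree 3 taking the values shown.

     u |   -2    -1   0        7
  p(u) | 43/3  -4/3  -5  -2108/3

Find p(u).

p(u) = -2u^3 - (5/3)u - 5

Write p(u) = au^3 + bu^2 + cu + d. Substituting each data point gives a linear system:
  -8a + 4b - 2c + d = 43/3
  -a + b - c + d = -4/3
  d = -5
  343a + 49b + 7c + d = -2108/3
Solving the system yields a = -2, b = 0, c = -5/3, d = -5.
So p(u) = -2u^3 - (5/3)u - 5.
Check: p(-1) = -4/3. ✓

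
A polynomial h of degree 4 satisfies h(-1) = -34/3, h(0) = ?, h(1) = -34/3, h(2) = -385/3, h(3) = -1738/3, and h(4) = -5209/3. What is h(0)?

-1/3

The 5 known points determine the degree-4 polynomial uniquely.
Write h(u) = au^4 + bu^3 + cu^2 + du + e. Substituting each data point gives a linear system:
  a - b + c - d + e = -34/3
  a + b + c + d + e = -34/3
  16a + 8b + 4c + 2d + e = -385/3
  81a + 27b + 9c + 3d + e = -1738/3
  256a + 64b + 16c + 4d + e = -5209/3
Solving the system yields a = -6, b = -2, c = -5, d = 2, e = -1/3.
So h(u) = -6u⁴ - 2u³ - 5u² + 2u - 1/3.
Then h(0) = -1/3.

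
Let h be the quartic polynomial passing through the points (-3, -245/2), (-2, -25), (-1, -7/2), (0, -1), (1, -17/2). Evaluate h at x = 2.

-65

Write h(x) = ax^4 + bx^3 + cx^2 + dx + e. Substituting each data point gives a linear system:
  81a - 27b + 9c - 3d + e = -245/2
  16a - 8b + 4c - 2d + e = -25
  a - b + c - d + e = -7/2
  e = -1
  a + b + c + d + e = -17/2
Solving the system yields a = -2, b = -5/2, c = -3, d = 0, e = -1.
So h(x) = -2x⁴ - (5/2)x³ - 3x² - 1.
Then h(2) = -65.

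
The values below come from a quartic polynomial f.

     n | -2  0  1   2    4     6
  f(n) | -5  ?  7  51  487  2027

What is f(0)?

The 5 known points determine the degree-4 polynomial uniquely.
Write f(n) = an^4 + bn^3 + cn^2 + dn + e. Substituting each data point gives a linear system:
  16a - 8b + 4c - 2d + e = -5
  a + b + c + d + e = 7
  16a + 8b + 4c + 2d + e = 51
  256a + 64b + 16c + 4d + e = 487
  1296a + 216b + 36c + 6d + e = 2027
Solving the system yields a = 1, b = 3, c = 2, d = 2, e = -1.
So f(n) = n^4 + 3n^3 + 2n^2 + 2n - 1.
Then f(0) = -1.

-1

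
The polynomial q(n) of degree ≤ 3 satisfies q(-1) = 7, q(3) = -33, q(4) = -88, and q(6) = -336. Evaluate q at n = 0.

Using the Lagrange interpolation formula with nodes -1, 3, 4, 6:
  L_0(n) = (n - 3)(n - 4)(n - 6) / -140
  L_1(n) = (n + 1)(n - 4)(n - 6) / 12
  L_2(n) = (n + 1)(n - 3)(n - 6) / -10
  L_3(n) = (n + 1)(n - 3)(n - 4) / 42
Then q(n) = 7·L_0(n) - 33·L_1(n) - 88·L_2(n) - 336·L_3(n).
Expanding and collecting terms gives q(n) = -2n^3 + 3n^2 - 2n.
Evaluating at n = 0: q(0) = 0.

0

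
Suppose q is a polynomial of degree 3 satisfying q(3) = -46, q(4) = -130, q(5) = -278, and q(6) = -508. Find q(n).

q(n) = -3n^3 + 4n^2 - n + 2

Write q(n) = an^3 + bn^2 + cn + d. Substituting each data point gives a linear system:
  27a + 9b + 3c + d = -46
  64a + 16b + 4c + d = -130
  125a + 25b + 5c + d = -278
  216a + 36b + 6c + d = -508
Solving the system yields a = -3, b = 4, c = -1, d = 2.
So q(n) = -3n^3 + 4n^2 - n + 2.
Check: q(3) = -46. ✓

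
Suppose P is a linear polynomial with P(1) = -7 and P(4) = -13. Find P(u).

P(u) = -2u - 5

Write P(u) = au + b. Substituting each data point gives a linear system:
  a + b = -7
  4a + b = -13
Solving the system yields a = -2, b = -5.
So P(u) = -2u - 5.
Check: P(1) = -7. ✓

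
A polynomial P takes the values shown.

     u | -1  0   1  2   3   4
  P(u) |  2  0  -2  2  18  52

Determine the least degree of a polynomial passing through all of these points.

Forward differences of the values at u = -1, 0, 1, 2, 3, 4:
  P  : 2  0  -2  2  18  52
  Δ  : -2  -2  4  16  34
  Δ^2: 0  6  12  18
  Δ^3: 6  6  6
  Δ^4: 0  0
  Δ^5: 0
The third differences are constant (6) and nonzero, while all higher differences vanish, so the minimal degree is 3.

3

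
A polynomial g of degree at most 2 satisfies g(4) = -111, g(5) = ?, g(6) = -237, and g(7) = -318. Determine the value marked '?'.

-168

The 3 known points determine the degree-2 polynomial uniquely.
Write g(s) = as^2 + bs + c. Substituting each data point gives a linear system:
  16a + 4b + c = -111
  36a + 6b + c = -237
  49a + 7b + c = -318
Solving the system yields a = -6, b = -3, c = -3.
So g(s) = -6s² - 3s - 3.
Then g(5) = -168.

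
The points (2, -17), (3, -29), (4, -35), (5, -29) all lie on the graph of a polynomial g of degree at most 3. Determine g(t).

Using the Lagrange interpolation formula with nodes 2, 3, 4, 5:
  L_0(t) = (t - 3)(t - 4)(t - 5) / -6
  L_1(t) = (t - 2)(t - 4)(t - 5) / 2
  L_2(t) = (t - 2)(t - 3)(t - 5) / -2
  L_3(t) = (t - 2)(t - 3)(t - 4) / 6
Then g(t) = -17·L_0(t) - 29·L_1(t) - 35·L_2(t) - 29·L_3(t).
Expanding and collecting terms gives g(t) = t^3 - 6t^2 - t + 1.
Check: g(4) = -35. ✓

g(t) = t^3 - 6t^2 - t + 1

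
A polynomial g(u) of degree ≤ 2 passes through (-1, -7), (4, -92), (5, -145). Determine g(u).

Using the Lagrange interpolation formula with nodes -1, 4, 5:
  L_0(u) = (u - 4)(u - 5) / 30
  L_1(u) = (u + 1)(u - 5) / -5
  L_2(u) = (u + 1)(u - 4) / 6
Then g(u) = -7·L_0(u) - 92·L_1(u) - 145·L_2(u).
Expanding and collecting terms gives g(u) = -6u^2 + u.
Check: g(-1) = -7. ✓

g(u) = -6u^2 + u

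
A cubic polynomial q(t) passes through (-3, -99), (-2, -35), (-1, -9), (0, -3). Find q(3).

75

Write q(t) = at^3 + bt^2 + ct + d. Substituting each data point gives a linear system:
  -27a + 9b - 3c + d = -99
  -8a + 4b - 2c + d = -35
  -a + b - c + d = -9
  d = -3
Solving the system yields a = 3, b = -1, c = 2, d = -3.
So q(t) = 3t^3 - t^2 + 2t - 3.
Then q(3) = 75.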